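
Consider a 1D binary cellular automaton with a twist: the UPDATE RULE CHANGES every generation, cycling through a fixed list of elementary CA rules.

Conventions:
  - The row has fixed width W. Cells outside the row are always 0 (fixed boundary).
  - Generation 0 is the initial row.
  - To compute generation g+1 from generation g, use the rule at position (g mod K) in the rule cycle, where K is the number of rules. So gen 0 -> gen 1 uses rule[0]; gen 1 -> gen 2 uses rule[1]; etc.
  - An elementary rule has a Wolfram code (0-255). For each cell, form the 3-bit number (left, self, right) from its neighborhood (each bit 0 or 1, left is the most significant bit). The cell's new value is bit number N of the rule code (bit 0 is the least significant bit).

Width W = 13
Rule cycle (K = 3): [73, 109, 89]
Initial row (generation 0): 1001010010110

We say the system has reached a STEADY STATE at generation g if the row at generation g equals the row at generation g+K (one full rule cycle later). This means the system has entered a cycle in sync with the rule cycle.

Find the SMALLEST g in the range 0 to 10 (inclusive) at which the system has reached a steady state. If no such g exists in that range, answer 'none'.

Gen 0: 1001010010110
Gen 1 (rule 73): 0000000000110
Gen 2 (rule 109): 1111111110110
Gen 3 (rule 89): 1000000010111
Gen 4 (rule 73): 0011111000101
Gen 5 (rule 109): 1010001010111
Gen 6 (rule 89): 0001100000101
Gen 7 (rule 73): 1101101110000
Gen 8 (rule 109): 1111111010111
Gen 9 (rule 89): 1000001000101
Gen 10 (rule 73): 0011100010000
Gen 11 (rule 109): 1010101010111
Gen 12 (rule 89): 0000000000101
Gen 13 (rule 73): 1111111110000

Answer: none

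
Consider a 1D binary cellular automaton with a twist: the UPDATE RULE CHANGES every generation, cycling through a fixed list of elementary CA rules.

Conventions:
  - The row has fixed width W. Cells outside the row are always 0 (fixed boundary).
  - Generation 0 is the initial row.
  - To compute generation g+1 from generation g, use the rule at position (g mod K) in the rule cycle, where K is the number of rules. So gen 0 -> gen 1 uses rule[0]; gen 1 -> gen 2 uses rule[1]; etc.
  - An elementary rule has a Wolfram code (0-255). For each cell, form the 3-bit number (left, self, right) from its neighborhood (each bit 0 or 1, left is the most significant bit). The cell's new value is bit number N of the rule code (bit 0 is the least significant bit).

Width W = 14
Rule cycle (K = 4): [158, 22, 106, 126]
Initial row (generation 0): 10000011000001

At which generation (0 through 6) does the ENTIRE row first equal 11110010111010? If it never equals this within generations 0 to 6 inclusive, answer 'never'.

Answer: 5

Derivation:
Gen 0: 10000011000001
Gen 1 (rule 158): 11000110100011
Gen 2 (rule 22): 00101000110100
Gen 3 (rule 106): 01010001111000
Gen 4 (rule 126): 11111011001100
Gen 5 (rule 158): 11110010111010
Gen 6 (rule 22): 00001110000011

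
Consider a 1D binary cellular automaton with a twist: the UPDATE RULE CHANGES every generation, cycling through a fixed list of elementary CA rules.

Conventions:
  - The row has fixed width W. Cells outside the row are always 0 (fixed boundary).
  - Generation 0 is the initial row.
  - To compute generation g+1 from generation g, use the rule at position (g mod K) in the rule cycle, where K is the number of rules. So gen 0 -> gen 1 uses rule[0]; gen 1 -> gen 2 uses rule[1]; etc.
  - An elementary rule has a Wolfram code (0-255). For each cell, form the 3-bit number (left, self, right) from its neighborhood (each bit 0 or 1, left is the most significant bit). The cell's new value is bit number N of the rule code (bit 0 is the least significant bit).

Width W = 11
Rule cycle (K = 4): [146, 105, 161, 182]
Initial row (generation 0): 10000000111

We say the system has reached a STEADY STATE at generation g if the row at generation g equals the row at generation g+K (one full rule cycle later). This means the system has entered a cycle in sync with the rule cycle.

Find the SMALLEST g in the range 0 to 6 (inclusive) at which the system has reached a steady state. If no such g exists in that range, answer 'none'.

Answer: 5

Derivation:
Gen 0: 10000000111
Gen 1 (rule 146): 01000001010
Gen 2 (rule 105): 00011100100
Gen 3 (rule 161): 11001000001
Gen 4 (rule 182): 00111100011
Gen 5 (rule 146): 01011010100
Gen 6 (rule 105): 00111101001
Gen 7 (rule 161): 10011010000
Gen 8 (rule 182): 11100111000
Gen 9 (rule 146): 01011010100
Gen 10 (rule 105): 00111101001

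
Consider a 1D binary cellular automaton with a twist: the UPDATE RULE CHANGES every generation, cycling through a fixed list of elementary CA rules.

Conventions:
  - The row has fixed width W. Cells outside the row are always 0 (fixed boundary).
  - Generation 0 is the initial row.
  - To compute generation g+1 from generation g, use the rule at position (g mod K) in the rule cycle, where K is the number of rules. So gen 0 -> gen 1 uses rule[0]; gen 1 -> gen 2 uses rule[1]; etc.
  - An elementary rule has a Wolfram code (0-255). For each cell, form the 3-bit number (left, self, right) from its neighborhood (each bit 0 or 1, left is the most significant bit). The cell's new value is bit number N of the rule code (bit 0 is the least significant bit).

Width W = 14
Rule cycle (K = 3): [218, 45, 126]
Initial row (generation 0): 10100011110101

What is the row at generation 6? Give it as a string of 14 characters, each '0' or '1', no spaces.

Gen 0: 10100011110101
Gen 1 (rule 218): 00010111110000
Gen 2 (rule 45): 11011100000111
Gen 3 (rule 126): 11110110001101
Gen 4 (rule 218): 11110111011100
Gen 5 (rule 45): 10001100110001
Gen 6 (rule 126): 11011111111011

Answer: 11011111111011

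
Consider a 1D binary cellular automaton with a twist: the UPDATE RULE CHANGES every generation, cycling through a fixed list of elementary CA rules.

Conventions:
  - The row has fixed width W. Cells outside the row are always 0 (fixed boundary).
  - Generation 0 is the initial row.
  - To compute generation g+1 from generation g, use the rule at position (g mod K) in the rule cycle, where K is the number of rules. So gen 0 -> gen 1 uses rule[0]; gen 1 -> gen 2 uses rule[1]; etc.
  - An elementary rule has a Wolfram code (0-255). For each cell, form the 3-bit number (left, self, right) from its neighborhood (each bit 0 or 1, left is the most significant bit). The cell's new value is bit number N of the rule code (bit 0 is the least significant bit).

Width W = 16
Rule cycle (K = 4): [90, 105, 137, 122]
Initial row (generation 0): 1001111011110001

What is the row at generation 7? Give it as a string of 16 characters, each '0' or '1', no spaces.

Gen 0: 1001111011110001
Gen 1 (rule 90): 0111001010011010
Gen 2 (rule 105): 0101000100011100
Gen 3 (rule 137): 0000010001011001
Gen 4 (rule 122): 0000101010111110
Gen 5 (rule 90): 0001000000100011
Gen 6 (rule 105): 1100011110001011
Gen 7 (rule 137): 1001011100100010

Answer: 1001011100100010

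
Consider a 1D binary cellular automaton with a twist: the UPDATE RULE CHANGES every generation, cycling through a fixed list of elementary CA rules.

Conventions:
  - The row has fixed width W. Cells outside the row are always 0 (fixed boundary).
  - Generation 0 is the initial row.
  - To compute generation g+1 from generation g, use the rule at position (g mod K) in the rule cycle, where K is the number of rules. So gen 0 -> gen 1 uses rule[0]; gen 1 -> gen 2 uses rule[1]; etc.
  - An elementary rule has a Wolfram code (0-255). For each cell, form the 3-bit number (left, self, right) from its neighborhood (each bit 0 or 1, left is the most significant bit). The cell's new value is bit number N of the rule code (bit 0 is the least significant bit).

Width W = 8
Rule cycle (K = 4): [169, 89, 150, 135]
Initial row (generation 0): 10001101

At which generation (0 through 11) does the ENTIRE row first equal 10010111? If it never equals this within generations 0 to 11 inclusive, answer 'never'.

Answer: never

Derivation:
Gen 0: 10001101
Gen 1 (rule 169): 00101010
Gen 2 (rule 89): 10000001
Gen 3 (rule 150): 11000011
Gen 4 (rule 135): 00011100
Gen 5 (rule 169): 11011001
Gen 6 (rule 89): 11011100
Gen 7 (rule 150): 00001010
Gen 8 (rule 135): 11111010
Gen 9 (rule 169): 11110100
Gen 10 (rule 89): 10010011
Gen 11 (rule 150): 11111100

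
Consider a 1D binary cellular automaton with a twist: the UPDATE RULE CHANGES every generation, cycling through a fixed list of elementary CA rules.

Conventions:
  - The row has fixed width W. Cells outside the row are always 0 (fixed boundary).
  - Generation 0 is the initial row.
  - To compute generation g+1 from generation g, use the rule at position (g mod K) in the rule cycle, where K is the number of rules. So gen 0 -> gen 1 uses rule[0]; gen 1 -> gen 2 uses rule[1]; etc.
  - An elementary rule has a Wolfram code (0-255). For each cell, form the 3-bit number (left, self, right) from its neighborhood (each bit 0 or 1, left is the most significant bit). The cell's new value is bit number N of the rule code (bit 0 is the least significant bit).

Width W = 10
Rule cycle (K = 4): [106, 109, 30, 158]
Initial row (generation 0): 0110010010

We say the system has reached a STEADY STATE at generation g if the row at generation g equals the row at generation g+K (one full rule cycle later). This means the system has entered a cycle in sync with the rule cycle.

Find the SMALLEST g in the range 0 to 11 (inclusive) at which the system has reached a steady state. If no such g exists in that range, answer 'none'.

Answer: none

Derivation:
Gen 0: 0110010010
Gen 1 (rule 106): 1110100100
Gen 2 (rule 109): 1011100101
Gen 3 (rule 30): 1010011101
Gen 4 (rule 158): 1011111001
Gen 5 (rule 106): 0110001010
Gen 6 (rule 109): 0110101110
Gen 7 (rule 30): 1100101001
Gen 8 (rule 158): 1011101111
Gen 9 (rule 106): 0110111001
Gen 10 (rule 109): 0111101001
Gen 11 (rule 30): 1100001111
Gen 12 (rule 158): 1010011110
Gen 13 (rule 106): 0100110010
Gen 14 (rule 109): 0100110010
Gen 15 (rule 30): 1111101111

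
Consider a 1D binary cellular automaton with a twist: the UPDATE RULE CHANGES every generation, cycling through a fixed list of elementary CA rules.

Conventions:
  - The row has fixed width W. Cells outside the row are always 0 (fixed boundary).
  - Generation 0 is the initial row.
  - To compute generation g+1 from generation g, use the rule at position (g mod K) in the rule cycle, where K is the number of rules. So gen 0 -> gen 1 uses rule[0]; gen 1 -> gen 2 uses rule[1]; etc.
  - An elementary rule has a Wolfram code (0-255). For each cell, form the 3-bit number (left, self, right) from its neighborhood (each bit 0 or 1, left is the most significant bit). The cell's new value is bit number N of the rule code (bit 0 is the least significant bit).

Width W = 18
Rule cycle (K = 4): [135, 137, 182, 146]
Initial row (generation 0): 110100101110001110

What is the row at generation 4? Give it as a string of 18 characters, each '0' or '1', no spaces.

Gen 0: 110100101110001110
Gen 1 (rule 135): 000101100100110100
Gen 2 (rule 137): 110001000000100001
Gen 3 (rule 182): 001011100001110011
Gen 4 (rule 146): 010001010010101100

Answer: 010001010010101100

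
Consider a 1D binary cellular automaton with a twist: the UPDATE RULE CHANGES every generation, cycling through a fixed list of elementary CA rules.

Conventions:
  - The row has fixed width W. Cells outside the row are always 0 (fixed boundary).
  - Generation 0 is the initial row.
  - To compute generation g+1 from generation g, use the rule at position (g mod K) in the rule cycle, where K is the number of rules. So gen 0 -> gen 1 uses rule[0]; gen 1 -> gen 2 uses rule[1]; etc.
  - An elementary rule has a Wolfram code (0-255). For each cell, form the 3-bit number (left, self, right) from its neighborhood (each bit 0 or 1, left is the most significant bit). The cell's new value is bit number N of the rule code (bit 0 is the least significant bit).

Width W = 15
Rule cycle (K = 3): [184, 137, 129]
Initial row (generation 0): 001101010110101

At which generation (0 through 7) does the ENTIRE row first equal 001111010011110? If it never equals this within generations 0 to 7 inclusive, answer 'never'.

Answer: 4

Derivation:
Gen 0: 001101010110101
Gen 1 (rule 184): 001010101101010
Gen 2 (rule 137): 100000001000000
Gen 3 (rule 129): 001111100011111
Gen 4 (rule 184): 001111010011110
Gen 5 (rule 137): 101110000011100
Gen 6 (rule 129): 000100111001001
Gen 7 (rule 184): 000010110100100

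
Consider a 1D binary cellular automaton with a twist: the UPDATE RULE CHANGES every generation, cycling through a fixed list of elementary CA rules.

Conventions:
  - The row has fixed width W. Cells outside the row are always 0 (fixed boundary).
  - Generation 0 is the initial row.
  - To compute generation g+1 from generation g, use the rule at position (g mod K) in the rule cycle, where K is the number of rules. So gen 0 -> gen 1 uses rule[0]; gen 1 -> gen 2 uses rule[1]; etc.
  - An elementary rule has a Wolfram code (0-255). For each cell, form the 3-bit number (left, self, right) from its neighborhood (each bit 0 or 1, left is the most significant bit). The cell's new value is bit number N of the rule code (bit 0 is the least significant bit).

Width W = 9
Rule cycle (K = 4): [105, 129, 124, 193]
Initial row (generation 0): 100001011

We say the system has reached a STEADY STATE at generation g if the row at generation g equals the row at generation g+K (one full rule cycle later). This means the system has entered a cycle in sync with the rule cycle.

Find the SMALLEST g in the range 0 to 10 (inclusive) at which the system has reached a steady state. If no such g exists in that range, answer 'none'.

Gen 0: 100001011
Gen 1 (rule 105): 001100111
Gen 2 (rule 129): 100000010
Gen 3 (rule 124): 110000011
Gen 4 (rule 193): 010111001
Gen 5 (rule 105): 001101000
Gen 6 (rule 129): 100000011
Gen 7 (rule 124): 110000011
Gen 8 (rule 193): 010111001
Gen 9 (rule 105): 001101000
Gen 10 (rule 129): 100000011
Gen 11 (rule 124): 110000011
Gen 12 (rule 193): 010111001
Gen 13 (rule 105): 001101000
Gen 14 (rule 129): 100000011

Answer: 3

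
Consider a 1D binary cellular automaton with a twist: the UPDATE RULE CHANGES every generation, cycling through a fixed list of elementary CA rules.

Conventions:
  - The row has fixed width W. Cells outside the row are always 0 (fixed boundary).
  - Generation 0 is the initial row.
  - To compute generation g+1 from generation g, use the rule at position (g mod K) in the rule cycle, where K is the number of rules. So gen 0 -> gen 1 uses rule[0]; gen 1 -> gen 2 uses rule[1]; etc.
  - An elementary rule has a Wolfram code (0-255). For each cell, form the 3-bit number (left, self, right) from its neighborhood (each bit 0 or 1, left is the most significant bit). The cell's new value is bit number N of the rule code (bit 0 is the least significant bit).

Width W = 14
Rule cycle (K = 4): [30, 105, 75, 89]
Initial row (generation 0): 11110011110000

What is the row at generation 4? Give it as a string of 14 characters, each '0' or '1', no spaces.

Answer: 11111111101001

Derivation:
Gen 0: 11110011110000
Gen 1 (rule 30): 10001110001000
Gen 2 (rule 105): 00101010100011
Gen 3 (rule 75): 11000000001111
Gen 4 (rule 89): 11111111101001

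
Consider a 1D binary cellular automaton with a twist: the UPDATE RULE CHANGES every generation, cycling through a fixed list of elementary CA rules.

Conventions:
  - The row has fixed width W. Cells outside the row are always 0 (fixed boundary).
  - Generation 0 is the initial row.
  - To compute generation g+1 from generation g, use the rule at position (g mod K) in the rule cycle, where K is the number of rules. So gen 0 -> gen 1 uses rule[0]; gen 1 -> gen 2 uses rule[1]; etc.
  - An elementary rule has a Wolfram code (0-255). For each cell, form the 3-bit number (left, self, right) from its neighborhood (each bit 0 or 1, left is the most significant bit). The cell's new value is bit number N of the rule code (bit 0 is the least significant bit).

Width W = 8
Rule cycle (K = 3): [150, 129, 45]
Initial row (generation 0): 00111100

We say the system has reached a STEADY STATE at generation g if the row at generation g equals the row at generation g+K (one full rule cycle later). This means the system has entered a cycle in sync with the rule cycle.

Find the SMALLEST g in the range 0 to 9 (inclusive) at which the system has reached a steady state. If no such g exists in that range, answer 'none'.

Gen 0: 00111100
Gen 1 (rule 150): 01011010
Gen 2 (rule 129): 00000000
Gen 3 (rule 45): 11111111
Gen 4 (rule 150): 01111110
Gen 5 (rule 129): 00111100
Gen 6 (rule 45): 10100001
Gen 7 (rule 150): 10110011
Gen 8 (rule 129): 00000000
Gen 9 (rule 45): 11111111
Gen 10 (rule 150): 01111110
Gen 11 (rule 129): 00111100
Gen 12 (rule 45): 10100001

Answer: none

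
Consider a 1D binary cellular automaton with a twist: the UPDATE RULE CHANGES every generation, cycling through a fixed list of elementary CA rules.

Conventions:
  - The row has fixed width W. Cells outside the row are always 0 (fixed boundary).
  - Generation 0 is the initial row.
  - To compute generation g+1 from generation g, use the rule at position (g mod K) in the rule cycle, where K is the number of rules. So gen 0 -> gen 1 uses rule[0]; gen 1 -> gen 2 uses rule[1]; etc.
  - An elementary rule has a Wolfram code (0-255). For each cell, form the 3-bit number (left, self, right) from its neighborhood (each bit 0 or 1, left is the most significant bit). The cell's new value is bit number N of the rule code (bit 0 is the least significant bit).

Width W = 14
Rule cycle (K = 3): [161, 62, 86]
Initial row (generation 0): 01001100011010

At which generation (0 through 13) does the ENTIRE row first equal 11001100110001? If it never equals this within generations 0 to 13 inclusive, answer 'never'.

Gen 0: 01001100011010
Gen 1 (rule 161): 00000001000100
Gen 2 (rule 62): 00000011101110
Gen 3 (rule 86): 00000100100011
Gen 4 (rule 161): 11110000001000
Gen 5 (rule 62): 10001000011100
Gen 6 (rule 86): 11011100100110
Gen 7 (rule 161): 00101000000000
Gen 8 (rule 62): 01111100000000
Gen 9 (rule 86): 10000110000000
Gen 10 (rule 161): 00110000111111
Gen 11 (rule 62): 01101001100000
Gen 12 (rule 86): 10101110110000
Gen 13 (rule 161): 01010101000111

Answer: never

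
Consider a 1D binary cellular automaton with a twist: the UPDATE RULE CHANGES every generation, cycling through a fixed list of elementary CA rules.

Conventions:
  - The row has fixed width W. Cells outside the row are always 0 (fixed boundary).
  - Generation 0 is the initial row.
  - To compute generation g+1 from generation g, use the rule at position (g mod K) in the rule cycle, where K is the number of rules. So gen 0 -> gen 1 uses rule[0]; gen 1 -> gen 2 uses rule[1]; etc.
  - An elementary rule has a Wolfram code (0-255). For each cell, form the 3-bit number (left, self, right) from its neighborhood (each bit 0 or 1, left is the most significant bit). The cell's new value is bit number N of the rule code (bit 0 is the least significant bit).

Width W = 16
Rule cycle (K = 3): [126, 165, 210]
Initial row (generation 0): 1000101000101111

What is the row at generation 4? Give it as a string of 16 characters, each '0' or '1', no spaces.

Gen 0: 1000101000101111
Gen 1 (rule 126): 1101111101111001
Gen 2 (rule 165): 0010111010110001
Gen 3 (rule 210): 0100011000011010
Gen 4 (rule 126): 1110111100111111

Answer: 1110111100111111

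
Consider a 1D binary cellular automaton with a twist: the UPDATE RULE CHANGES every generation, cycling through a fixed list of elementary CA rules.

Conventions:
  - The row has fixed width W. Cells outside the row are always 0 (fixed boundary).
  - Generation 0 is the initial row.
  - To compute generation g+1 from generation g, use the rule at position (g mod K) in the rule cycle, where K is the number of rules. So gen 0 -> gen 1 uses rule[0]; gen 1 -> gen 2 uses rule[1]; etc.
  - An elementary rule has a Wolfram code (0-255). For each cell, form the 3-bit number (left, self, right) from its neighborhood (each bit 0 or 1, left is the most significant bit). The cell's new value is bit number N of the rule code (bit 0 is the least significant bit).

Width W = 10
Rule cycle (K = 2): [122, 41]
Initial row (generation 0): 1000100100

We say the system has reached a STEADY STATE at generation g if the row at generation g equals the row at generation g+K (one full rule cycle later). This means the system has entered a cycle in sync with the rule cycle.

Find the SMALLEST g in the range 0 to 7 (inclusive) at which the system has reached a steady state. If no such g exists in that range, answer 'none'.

Answer: 7

Derivation:
Gen 0: 1000100100
Gen 1 (rule 122): 0101011010
Gen 2 (rule 41): 0010110100
Gen 3 (rule 122): 0101111010
Gen 4 (rule 41): 0011000100
Gen 5 (rule 122): 0111101010
Gen 6 (rule 41): 0100010100
Gen 7 (rule 122): 1010101010
Gen 8 (rule 41): 0101010100
Gen 9 (rule 122): 1010101010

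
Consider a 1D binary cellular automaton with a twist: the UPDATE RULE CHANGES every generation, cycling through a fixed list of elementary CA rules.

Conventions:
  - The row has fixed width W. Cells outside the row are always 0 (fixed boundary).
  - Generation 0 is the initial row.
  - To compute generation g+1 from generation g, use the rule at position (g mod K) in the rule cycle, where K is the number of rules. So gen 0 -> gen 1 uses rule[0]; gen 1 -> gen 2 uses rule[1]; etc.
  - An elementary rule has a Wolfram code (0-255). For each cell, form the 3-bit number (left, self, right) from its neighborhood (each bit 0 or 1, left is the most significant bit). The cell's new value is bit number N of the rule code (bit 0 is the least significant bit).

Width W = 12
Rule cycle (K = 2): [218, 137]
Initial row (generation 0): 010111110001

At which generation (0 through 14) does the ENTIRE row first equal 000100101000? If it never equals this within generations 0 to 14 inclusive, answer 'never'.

Answer: never

Derivation:
Gen 0: 010111110001
Gen 1 (rule 218): 100111111010
Gen 2 (rule 137): 000111110000
Gen 3 (rule 218): 001111111000
Gen 4 (rule 137): 101111110011
Gen 5 (rule 218): 001111111111
Gen 6 (rule 137): 101111111110
Gen 7 (rule 218): 001111111111
Gen 8 (rule 137): 101111111110
Gen 9 (rule 218): 001111111111
Gen 10 (rule 137): 101111111110
Gen 11 (rule 218): 001111111111
Gen 12 (rule 137): 101111111110
Gen 13 (rule 218): 001111111111
Gen 14 (rule 137): 101111111110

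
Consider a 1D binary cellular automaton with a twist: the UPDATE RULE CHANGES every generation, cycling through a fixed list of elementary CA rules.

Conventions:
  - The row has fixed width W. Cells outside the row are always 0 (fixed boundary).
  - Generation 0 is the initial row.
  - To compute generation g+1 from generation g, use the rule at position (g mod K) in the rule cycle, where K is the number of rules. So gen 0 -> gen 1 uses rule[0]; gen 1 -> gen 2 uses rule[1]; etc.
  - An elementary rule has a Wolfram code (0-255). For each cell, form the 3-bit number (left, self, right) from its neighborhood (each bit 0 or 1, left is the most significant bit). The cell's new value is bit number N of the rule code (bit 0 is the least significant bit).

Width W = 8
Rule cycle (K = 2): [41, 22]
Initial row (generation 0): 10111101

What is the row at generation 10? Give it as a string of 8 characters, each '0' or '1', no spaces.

Gen 0: 10111101
Gen 1 (rule 41): 01100010
Gen 2 (rule 22): 10010111
Gen 3 (rule 41): 00001100
Gen 4 (rule 22): 00010010
Gen 5 (rule 41): 11000000
Gen 6 (rule 22): 00100000
Gen 7 (rule 41): 10001111
Gen 8 (rule 22): 11010000
Gen 9 (rule 41): 10100111
Gen 10 (rule 22): 10111000

Answer: 10111000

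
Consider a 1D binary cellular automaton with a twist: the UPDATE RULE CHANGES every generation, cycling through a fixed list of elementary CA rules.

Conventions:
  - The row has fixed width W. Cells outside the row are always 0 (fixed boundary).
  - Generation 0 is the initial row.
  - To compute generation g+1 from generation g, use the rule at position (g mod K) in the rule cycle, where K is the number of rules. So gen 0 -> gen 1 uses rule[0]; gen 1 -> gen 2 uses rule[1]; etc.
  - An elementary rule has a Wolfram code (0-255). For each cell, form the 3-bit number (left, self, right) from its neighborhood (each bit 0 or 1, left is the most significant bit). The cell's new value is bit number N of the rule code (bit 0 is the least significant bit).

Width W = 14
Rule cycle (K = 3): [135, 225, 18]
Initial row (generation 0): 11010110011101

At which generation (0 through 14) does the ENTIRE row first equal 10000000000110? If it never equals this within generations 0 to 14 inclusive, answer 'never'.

Gen 0: 11010110011101
Gen 1 (rule 135): 00010000101001
Gen 2 (rule 225): 11000110010000
Gen 3 (rule 18): 00101001101000
Gen 4 (rule 135): 11101010001011
Gen 5 (rule 225): 01110100100101
Gen 6 (rule 18): 10000011011000
Gen 7 (rule 135): 10111100000011
Gen 8 (rule 225): 01011101111001
Gen 9 (rule 18): 10000000000110
Gen 10 (rule 135): 10111111111000
Gen 11 (rule 225): 01011111111011
Gen 12 (rule 18): 10000000000000
Gen 13 (rule 135): 10111111111111
Gen 14 (rule 225): 01011111111111

Answer: 9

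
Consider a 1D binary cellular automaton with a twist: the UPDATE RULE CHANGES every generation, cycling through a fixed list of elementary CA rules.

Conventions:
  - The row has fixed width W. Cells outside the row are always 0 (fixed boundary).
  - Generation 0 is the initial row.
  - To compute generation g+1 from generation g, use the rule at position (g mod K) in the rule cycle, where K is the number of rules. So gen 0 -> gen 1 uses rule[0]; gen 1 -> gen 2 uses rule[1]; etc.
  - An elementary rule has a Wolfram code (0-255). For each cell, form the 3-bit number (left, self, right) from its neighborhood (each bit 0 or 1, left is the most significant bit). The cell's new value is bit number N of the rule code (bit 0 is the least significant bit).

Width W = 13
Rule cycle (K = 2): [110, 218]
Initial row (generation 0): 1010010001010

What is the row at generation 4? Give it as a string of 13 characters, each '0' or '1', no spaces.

Gen 0: 1010010001010
Gen 1 (rule 110): 1110110011110
Gen 2 (rule 218): 1110111111111
Gen 3 (rule 110): 1011100000001
Gen 4 (rule 218): 0011110000010

Answer: 0011110000010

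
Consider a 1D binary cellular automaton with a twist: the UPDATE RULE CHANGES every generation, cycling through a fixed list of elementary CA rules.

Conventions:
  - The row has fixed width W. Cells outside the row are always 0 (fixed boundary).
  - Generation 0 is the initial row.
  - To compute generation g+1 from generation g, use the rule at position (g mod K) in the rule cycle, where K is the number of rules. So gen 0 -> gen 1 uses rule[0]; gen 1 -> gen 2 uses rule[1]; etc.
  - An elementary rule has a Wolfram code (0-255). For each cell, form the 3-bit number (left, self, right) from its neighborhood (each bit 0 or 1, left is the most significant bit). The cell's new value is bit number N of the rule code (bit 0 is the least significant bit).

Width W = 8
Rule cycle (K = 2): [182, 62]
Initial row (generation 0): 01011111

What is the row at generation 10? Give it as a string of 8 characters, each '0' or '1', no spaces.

Gen 0: 01011111
Gen 1 (rule 182): 11101110
Gen 2 (rule 62): 10011001
Gen 3 (rule 182): 11100111
Gen 4 (rule 62): 10011100
Gen 5 (rule 182): 11101010
Gen 6 (rule 62): 10011111
Gen 7 (rule 182): 11101110
Gen 8 (rule 62): 10011001
Gen 9 (rule 182): 11100111
Gen 10 (rule 62): 10011100

Answer: 10011100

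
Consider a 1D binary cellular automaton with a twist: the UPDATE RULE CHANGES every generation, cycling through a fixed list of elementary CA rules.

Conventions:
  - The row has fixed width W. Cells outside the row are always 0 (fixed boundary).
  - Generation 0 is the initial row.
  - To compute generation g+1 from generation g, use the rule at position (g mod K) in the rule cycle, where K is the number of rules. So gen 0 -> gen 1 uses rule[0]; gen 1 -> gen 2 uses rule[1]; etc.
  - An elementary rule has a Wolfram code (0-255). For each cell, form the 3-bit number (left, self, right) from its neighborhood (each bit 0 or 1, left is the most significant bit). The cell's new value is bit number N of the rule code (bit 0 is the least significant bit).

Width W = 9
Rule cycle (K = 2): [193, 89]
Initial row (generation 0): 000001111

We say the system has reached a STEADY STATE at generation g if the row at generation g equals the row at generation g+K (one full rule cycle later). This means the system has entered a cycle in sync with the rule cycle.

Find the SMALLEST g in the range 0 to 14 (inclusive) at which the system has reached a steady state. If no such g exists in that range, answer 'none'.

Gen 0: 000001111
Gen 1 (rule 193): 111100111
Gen 2 (rule 89): 100110101
Gen 3 (rule 193): 000010000
Gen 4 (rule 89): 111001111
Gen 5 (rule 193): 011000111
Gen 6 (rule 89): 011110101
Gen 7 (rule 193): 001110000
Gen 8 (rule 89): 101011111
Gen 9 (rule 193): 000001111
Gen 10 (rule 89): 111101001
Gen 11 (rule 193): 011100000
Gen 12 (rule 89): 010111111
Gen 13 (rule 193): 000011111
Gen 14 (rule 89): 111010001
Gen 15 (rule 193): 011000100
Gen 16 (rule 89): 011110011

Answer: none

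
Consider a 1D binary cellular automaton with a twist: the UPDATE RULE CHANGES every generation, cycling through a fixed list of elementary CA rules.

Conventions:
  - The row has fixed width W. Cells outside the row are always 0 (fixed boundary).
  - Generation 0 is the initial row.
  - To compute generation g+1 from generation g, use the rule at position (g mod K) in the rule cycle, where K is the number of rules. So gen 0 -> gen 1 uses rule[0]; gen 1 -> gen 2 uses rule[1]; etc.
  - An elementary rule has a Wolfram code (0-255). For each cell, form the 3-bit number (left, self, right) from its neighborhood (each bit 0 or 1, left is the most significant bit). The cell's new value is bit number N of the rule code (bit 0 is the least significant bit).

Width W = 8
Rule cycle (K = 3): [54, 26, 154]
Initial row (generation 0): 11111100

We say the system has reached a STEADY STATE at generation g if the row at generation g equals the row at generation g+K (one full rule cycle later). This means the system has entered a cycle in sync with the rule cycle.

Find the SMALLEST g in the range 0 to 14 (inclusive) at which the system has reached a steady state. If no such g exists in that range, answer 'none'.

Answer: 8

Derivation:
Gen 0: 11111100
Gen 1 (rule 54): 00000010
Gen 2 (rule 26): 00000101
Gen 3 (rule 154): 00001000
Gen 4 (rule 54): 00011100
Gen 5 (rule 26): 00110010
Gen 6 (rule 154): 01101101
Gen 7 (rule 54): 10010011
Gen 8 (rule 26): 01101110
Gen 9 (rule 154): 11001101
Gen 10 (rule 54): 00110011
Gen 11 (rule 26): 01101110
Gen 12 (rule 154): 11001101
Gen 13 (rule 54): 00110011
Gen 14 (rule 26): 01101110
Gen 15 (rule 154): 11001101
Gen 16 (rule 54): 00110011
Gen 17 (rule 26): 01101110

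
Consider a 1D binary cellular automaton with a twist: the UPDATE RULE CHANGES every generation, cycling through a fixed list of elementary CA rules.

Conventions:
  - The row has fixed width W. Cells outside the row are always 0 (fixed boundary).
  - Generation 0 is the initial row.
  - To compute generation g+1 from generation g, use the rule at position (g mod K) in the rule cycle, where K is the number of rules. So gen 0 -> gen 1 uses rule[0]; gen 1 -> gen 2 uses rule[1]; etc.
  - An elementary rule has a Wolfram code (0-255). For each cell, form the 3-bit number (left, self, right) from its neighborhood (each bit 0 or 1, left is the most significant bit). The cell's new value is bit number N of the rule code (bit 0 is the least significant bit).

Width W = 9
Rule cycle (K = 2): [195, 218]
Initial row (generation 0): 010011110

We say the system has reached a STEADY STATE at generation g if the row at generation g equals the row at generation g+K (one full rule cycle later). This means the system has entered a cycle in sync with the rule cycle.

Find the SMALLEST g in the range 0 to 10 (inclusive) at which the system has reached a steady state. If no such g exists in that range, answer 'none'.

Gen 0: 010011110
Gen 1 (rule 195): 100101110
Gen 2 (rule 218): 011001111
Gen 3 (rule 195): 101010111
Gen 4 (rule 218): 000000111
Gen 5 (rule 195): 111111011
Gen 6 (rule 218): 111111011
Gen 7 (rule 195): 011111001
Gen 8 (rule 218): 111111110
Gen 9 (rule 195): 011111110
Gen 10 (rule 218): 111111111
Gen 11 (rule 195): 011111111
Gen 12 (rule 218): 111111111

Answer: 10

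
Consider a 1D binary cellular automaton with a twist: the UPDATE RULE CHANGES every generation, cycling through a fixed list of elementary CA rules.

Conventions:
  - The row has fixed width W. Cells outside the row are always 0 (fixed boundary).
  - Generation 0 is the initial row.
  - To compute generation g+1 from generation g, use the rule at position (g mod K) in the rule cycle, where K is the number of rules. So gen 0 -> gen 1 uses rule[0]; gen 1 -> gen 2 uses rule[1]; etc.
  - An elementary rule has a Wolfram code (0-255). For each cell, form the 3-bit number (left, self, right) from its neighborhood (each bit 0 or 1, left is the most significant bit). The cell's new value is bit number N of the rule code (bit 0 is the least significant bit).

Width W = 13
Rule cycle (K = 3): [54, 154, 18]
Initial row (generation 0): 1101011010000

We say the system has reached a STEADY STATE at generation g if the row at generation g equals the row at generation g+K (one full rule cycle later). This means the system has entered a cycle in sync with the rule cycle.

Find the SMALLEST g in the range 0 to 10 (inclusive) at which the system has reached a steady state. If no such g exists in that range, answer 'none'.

Gen 0: 1101011010000
Gen 1 (rule 54): 0011100111000
Gen 2 (rule 154): 0111011110100
Gen 3 (rule 18): 1000000000010
Gen 4 (rule 54): 1100000000111
Gen 5 (rule 154): 1010000001110
Gen 6 (rule 18): 0001000010001
Gen 7 (rule 54): 0011100111011
Gen 8 (rule 154): 0111011110010
Gen 9 (rule 18): 1000000001101
Gen 10 (rule 54): 1100000010011
Gen 11 (rule 154): 1010000101110
Gen 12 (rule 18): 0001001000001
Gen 13 (rule 54): 0011111100011

Answer: none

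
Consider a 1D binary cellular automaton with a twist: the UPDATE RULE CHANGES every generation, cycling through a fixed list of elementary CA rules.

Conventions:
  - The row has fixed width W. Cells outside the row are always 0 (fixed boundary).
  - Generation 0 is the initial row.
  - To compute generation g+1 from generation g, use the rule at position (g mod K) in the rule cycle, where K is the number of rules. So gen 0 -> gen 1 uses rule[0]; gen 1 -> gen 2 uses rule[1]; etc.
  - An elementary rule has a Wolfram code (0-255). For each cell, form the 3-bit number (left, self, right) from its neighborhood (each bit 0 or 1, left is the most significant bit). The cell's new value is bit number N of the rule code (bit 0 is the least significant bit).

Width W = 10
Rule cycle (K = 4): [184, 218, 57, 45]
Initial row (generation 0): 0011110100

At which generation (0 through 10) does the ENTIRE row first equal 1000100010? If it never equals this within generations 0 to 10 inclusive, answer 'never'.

Gen 0: 0011110100
Gen 1 (rule 184): 0011101010
Gen 2 (rule 218): 0111100001
Gen 3 (rule 57): 0100011100
Gen 4 (rule 45): 0101010001
Gen 5 (rule 184): 0010101000
Gen 6 (rule 218): 0100000100
Gen 7 (rule 57): 0011110011
Gen 8 (rule 45): 1010000010
Gen 9 (rule 184): 0101000001
Gen 10 (rule 218): 1000100010

Answer: 10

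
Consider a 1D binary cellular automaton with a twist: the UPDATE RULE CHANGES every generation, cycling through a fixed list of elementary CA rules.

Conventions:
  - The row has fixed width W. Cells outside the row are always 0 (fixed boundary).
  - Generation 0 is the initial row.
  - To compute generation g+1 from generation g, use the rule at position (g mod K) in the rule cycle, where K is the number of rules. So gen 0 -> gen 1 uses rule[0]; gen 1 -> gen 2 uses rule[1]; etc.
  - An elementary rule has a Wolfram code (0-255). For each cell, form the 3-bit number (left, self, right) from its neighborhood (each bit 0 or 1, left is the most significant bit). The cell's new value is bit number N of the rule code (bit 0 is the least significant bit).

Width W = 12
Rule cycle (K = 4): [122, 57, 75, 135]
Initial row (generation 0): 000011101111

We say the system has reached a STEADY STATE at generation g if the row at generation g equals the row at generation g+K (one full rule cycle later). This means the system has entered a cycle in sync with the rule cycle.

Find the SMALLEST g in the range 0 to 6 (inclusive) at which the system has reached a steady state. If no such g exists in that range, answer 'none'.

Answer: none

Derivation:
Gen 0: 000011101111
Gen 1 (rule 122): 000110111001
Gen 2 (rule 57): 110101100100
Gen 3 (rule 75): 110001101001
Gen 4 (rule 135): 000110001011
Gen 5 (rule 122): 001111010111
Gen 6 (rule 57): 101000101100
Gen 7 (rule 75): 000011001101
Gen 8 (rule 135): 111100010001
Gen 9 (rule 122): 100110101010
Gen 10 (rule 57): 010101010101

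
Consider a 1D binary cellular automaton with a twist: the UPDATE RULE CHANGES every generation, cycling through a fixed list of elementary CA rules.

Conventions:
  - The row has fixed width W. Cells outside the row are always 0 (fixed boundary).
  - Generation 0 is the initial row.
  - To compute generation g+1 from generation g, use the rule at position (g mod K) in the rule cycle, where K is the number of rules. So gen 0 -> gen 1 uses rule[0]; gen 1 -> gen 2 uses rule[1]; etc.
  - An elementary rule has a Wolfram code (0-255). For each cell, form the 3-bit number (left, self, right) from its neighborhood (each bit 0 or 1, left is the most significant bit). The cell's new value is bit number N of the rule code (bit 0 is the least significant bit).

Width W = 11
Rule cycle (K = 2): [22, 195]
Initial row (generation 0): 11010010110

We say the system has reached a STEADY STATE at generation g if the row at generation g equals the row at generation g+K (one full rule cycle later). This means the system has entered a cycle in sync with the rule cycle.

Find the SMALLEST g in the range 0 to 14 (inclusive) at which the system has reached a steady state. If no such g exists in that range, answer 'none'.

Answer: 3

Derivation:
Gen 0: 11010010110
Gen 1 (rule 22): 00011110001
Gen 2 (rule 195): 11101110110
Gen 3 (rule 22): 00000000001
Gen 4 (rule 195): 11111111110
Gen 5 (rule 22): 00000000001
Gen 6 (rule 195): 11111111110
Gen 7 (rule 22): 00000000001
Gen 8 (rule 195): 11111111110
Gen 9 (rule 22): 00000000001
Gen 10 (rule 195): 11111111110
Gen 11 (rule 22): 00000000001
Gen 12 (rule 195): 11111111110
Gen 13 (rule 22): 00000000001
Gen 14 (rule 195): 11111111110
Gen 15 (rule 22): 00000000001
Gen 16 (rule 195): 11111111110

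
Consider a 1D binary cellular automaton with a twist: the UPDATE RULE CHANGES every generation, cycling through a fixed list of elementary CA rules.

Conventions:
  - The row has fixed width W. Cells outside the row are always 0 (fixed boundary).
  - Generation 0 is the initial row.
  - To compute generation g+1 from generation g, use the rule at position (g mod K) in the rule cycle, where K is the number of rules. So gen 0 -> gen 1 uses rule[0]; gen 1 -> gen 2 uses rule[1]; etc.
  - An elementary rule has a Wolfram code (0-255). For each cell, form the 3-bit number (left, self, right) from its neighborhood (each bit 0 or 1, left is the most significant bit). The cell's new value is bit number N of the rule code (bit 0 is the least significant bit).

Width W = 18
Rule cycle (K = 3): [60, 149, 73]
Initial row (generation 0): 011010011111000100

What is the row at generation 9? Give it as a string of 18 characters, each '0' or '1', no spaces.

Answer: 101100000011010101

Derivation:
Gen 0: 011010011111000100
Gen 1 (rule 60): 010111010000100110
Gen 2 (rule 149): 010010011110110001
Gen 3 (rule 73): 000000010010110100
Gen 4 (rule 60): 000000011011101110
Gen 5 (rule 149): 111111000001000101
Gen 6 (rule 73): 100001011100010000
Gen 7 (rule 60): 110001110010011000
Gen 8 (rule 149): 001100101011000111
Gen 9 (rule 73): 101100000011010101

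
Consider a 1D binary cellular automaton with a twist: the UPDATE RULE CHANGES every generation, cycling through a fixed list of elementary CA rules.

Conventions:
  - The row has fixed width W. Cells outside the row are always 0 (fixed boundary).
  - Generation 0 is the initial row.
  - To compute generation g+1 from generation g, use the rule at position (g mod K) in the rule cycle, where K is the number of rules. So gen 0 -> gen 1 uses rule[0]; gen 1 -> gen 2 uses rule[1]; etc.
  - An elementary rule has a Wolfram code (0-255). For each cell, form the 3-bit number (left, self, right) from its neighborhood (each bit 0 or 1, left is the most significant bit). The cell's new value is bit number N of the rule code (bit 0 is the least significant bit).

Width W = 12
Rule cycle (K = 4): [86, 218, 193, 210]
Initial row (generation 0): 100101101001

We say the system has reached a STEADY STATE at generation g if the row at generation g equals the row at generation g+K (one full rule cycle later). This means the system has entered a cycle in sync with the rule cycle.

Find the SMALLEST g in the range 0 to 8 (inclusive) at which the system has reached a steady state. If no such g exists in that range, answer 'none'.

Answer: none

Derivation:
Gen 0: 100101101001
Gen 1 (rule 86): 111100101111
Gen 2 (rule 218): 111111001111
Gen 3 (rule 193): 011111000111
Gen 4 (rule 210): 101111101011
Gen 5 (rule 86): 100000101001
Gen 6 (rule 218): 010001000110
Gen 7 (rule 193): 000100010010
Gen 8 (rule 210): 001010101101
Gen 9 (rule 86): 011010100101
Gen 10 (rule 218): 111000011000
Gen 11 (rule 193): 011011001011
Gen 12 (rule 210): 101001110001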